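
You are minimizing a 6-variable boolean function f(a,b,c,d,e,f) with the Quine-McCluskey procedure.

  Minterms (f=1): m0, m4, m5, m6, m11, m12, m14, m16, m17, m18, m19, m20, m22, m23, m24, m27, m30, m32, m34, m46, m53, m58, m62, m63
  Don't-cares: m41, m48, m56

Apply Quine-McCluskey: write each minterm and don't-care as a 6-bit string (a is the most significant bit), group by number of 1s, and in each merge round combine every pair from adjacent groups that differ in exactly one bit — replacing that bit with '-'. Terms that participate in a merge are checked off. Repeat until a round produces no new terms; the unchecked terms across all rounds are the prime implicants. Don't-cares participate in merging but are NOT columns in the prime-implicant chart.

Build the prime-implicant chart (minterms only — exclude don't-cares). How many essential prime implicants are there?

size-2^0 implicants → 000000(✓)  000100(✓)  000101(✓)  000110(✓)  001011(✓)  001100(✓)  001110(✓)  010000(✓)  010001(✓)  010010(✓)  010011(✓)  010100(✓)  010110(✓)  010111(✓)  011000(✓)  011011(✓)  011110(✓)  100000(✓)  100010(✓)  101001  101110(✓)  110000(✓)  110101  111000(✓)  111010(✓)  111110(✓)  111111(✓)
size-2^1 implicants → -00000(✓)  -01110(✓)  -10000(✓)  -11000(✓)  -11110(✓)  0-0000(✓)  0-0100(✓)  0-0110(✓)  0-1011  0-1110(✓)  00-100(✓)  00-110(✓)  000-00(✓)  0001-0(✓)  00010-  0011-0(✓)  01-000(✓)  01-011  01-110(✓)  010-00(✓)  010-10(✓)  010-11(✓)  0100-0(✓)  0100-1(✓)  01000-(✓)  01001-(✓)  0101-0(✓)  01011-(✓)  1-0000(✓)  1-1110(✓)  1000-0  11-000(✓)  111-10  1110-0  11111-
size-2^2 implicants → --0000  --1110  -1-000  0--110  0-0-00  0-01-0  00-1-0  010--0  010-1-  0100--
Unchecked terms (primes): --0000, --1110, -1-000, 0--110, 0-0-00, 0-01-0, 0-1011, 00-1-0, 00010-, 01-011, 010--0, 010-1-, 0100--, 1000-0, 101001, 110101, 111-10, 1110-0, 11111-
Minterm coverage:
  m0 ⊆ --0000,0-0-00
  m4 ⊆ 0-0-00,0-01-0,00-1-0,00010-
  m5 ⊆ 00010- [E]
  m6 ⊆ 0--110,0-01-0,00-1-0
  m11 ⊆ 0-1011 [E]
  m12 ⊆ 00-1-0 [E]
  m14 ⊆ --1110,0--110,00-1-0
  m16 ⊆ --0000,-1-000,0-0-00,010--0,0100--
  m17 ⊆ 0100-- [E]
  m18 ⊆ 010--0,010-1-,0100--
  m19 ⊆ 01-011,010-1-,0100--
  m20 ⊆ 0-0-00,0-01-0,010--0
  m22 ⊆ 0--110,0-01-0,010--0,010-1-
  m23 ⊆ 010-1- [E]
  m24 ⊆ -1-000 [E]
  m27 ⊆ 0-1011,01-011
  m30 ⊆ --1110,0--110
  m32 ⊆ --0000,1000-0
  m34 ⊆ 1000-0 [E]
  m46 ⊆ --1110 [E]
  m53 ⊆ 110101 [E]
  m58 ⊆ 111-10,1110-0
  m62 ⊆ --1110,111-10,11111-
  m63 ⊆ 11111- [E]
E = {--1110, -1-000, 0-1011, 00-1-0, 00010-, 010-1-, 0100--, 1000-0, 110101, 11111-}

10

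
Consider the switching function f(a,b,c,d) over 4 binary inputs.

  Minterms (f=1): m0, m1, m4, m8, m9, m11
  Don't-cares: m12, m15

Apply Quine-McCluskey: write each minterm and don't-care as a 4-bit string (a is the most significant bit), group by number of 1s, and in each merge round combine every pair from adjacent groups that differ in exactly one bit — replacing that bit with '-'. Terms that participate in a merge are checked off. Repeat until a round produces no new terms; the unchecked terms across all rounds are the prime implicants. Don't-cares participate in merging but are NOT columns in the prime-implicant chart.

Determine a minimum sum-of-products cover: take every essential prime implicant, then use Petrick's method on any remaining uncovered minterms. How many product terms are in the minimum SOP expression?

Round 0: 0000✓ 0001✓ 0100✓ 1000✓ 1001✓ 1011✓ 1100✓ 1111✓
Round 1: -000✓ -001✓ -100✓ 0-00✓ 000-✓ 1-00✓ 1-11 10-1 100-✓
Round 2: --00 -00-
PIs = {--00, -00-, 1-11, 10-1}
Coverage chart:
  m0: --00,-00-
  m1: -00- ←essential
  m4: --00 ←essential
  m8: --00,-00-
  m9: -00-,10-1
  m11: 1-11,10-1
Essential: --00, -00-
Petrick residual → 1-11
Min cover (3 terms): c'd' + b'c' + acd

3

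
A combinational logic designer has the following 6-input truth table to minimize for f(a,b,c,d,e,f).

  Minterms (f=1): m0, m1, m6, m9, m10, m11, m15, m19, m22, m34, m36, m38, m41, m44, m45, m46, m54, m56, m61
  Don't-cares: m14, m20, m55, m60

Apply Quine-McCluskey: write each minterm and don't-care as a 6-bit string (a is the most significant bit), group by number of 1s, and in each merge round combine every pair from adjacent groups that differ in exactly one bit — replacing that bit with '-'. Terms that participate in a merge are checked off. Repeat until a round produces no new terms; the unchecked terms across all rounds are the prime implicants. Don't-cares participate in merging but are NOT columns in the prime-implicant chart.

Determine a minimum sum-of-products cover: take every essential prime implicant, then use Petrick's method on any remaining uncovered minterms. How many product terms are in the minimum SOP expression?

9

[col 0] 000000*, 000001*, 000110*, 001001*, 001010*, 001011*, 001110*, 001111*, 010011, 010100*, 010110*, 100010*, 100100*, 100110*, 101001*, 101100*, 101101*, 101110*, 110110*, 110111*, 111000*, 111100*, 111101*
[col 1] -00110*, -01001, -01110*, -10110*, 0-0110*, 00-001, 00-110*, 00000-, 001-10*, 001-11*, 0010-1, 00101-*, 00111-*, 0101-0, 1-0110*, 1-1100*, 1-1101*, 10-100*, 10-110*, 100-10, 1001-0*, 101-01, 1011-0*, 10110-*, 11011-, 111-00, 11110-*
[col 2] --0110, -0-110, 001-1-, 1-110-, 10-1-0
Prime implicants: --0110, -0-110, -01001, 00-001, 00000-, 001-1-, 0010-1, 010011, 0101-0, 1-110-, 10-1-0, 100-10, 101-01, 11011-, 111-00
PI chart (minterm → PIs covering it):
  0 | 00000-  (sole → essential)
  1 | 00-001,00000-
  6 | --0110,-0-110
  9 | -01001,00-001,0010-1
  10 | 001-1-  (sole → essential)
  11 | 001-1-,0010-1
  15 | 001-1-  (sole → essential)
  19 | 010011  (sole → essential)
  22 | --0110,0101-0
  34 | 100-10  (sole → essential)
  36 | 10-1-0  (sole → essential)
  38 | --0110,-0-110,10-1-0,100-10
  41 | -01001,101-01
  44 | 1-110-,10-1-0
  45 | 1-110-,101-01
  46 | -0-110,10-1-0
  54 | --0110,11011-
  56 | 111-00  (sole → essential)
  61 | 1-110-  (sole → essential)
Essential prime implicants: 00000-, 001-1-, 010011, 1-110-, 10-1-0, 100-10, 111-00
Petrick residual → --0110, -01001
Minimum SOP uses 9 PIs: c'def' + b'cd'e'f + a'b'c'd'e' + a'b'ce + a'bc'd'ef + acde' + ab'df' + ab'c'ef' + abce'f'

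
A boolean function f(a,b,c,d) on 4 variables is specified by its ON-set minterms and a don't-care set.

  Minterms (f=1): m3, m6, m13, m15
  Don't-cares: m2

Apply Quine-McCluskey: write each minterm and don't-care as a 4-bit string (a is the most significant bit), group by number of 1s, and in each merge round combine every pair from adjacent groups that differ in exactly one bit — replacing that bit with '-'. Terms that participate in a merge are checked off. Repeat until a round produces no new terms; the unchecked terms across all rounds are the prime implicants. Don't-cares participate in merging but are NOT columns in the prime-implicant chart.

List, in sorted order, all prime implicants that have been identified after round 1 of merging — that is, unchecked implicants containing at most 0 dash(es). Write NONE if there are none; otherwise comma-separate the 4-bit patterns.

NONE

[col 0] 0010*, 0011*, 0110*, 1101*, 1111*
[col 1] 0-10, 001-, 11-1
Prime implicants: 0-10, 001-, 11-1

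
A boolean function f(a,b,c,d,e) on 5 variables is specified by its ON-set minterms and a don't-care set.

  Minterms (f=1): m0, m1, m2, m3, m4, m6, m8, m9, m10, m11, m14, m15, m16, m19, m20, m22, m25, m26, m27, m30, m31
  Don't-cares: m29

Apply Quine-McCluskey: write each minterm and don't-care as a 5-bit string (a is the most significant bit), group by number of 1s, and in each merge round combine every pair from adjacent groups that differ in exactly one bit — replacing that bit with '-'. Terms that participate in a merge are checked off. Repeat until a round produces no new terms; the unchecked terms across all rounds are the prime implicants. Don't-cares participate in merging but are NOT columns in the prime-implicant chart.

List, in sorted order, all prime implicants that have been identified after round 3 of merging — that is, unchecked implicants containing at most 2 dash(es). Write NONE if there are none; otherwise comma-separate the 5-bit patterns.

--011, --110, -0-00, -01-0, -10-1, 0--10, 00--0, 11--1

Round 0: 00000✓ 00001✓ 00010✓ 00011✓ 00100✓ 00110✓ 01000✓ 01001✓ 01010✓ 01011✓ 01110✓ 01111✓ 10000✓ 10011✓ 10100✓ 10110✓ 11001✓ 11010✓ 11011✓ 11101✓ 11110✓ 11111✓
Round 1: -0000✓ -0011✓ -0100✓ -0110✓ -1001✓ -1010✓ -1011✓ -1110✓ -1111✓ 0-000✓ 0-001✓ 0-010✓ 0-011✓ 0-110✓ 00-00✓ 00-10✓ 000-0✓ 000-1✓ 0000-✓ 0001-✓ 001-0✓ 01-10✓ 01-11✓ 010-0✓ 010-1✓ 0100-✓ 0101-✓ 0111-✓ 1-011✓ 1-110✓ 10-00✓ 101-0✓ 11-01✓ 11-10✓ 11-11✓ 110-1✓ 1101-✓ 111-1✓ 1111-✓
Round 2: --011 --110 -0-00 -01-0 -1-10✓ -1-11✓ -10-1 -101-✓ -111-✓ 0--10 0-0-0✓ 0-0-1✓ 0-00-✓ 0-01-✓ 00--0 000--✓ 01-1-✓ 010--✓ 11--1 11-1-✓
Round 3: -1-1- 0-0--
PIs = {--011, --110, -0-00, -01-0, -1-1-, -10-1, 0--10, 0-0--, 00--0, 11--1}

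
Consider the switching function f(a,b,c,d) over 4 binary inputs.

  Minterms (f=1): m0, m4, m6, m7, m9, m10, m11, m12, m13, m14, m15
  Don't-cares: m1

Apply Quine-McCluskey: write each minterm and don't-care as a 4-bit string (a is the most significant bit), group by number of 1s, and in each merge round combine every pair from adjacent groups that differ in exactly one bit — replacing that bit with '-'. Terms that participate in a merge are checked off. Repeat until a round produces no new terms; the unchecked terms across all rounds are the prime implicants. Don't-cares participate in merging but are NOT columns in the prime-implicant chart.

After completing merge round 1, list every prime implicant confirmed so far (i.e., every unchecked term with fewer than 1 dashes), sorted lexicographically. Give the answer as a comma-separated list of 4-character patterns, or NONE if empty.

[col 0] 0000*, 0001*, 0100*, 0110*, 0111*, 1001*, 1010*, 1011*, 1100*, 1101*, 1110*, 1111*
[col 1] -001, -100*, -110*, -111*, 0-00, 000-, 01-0*, 011-*, 1-01*, 1-10*, 1-11*, 10-1*, 101-*, 11-0*, 11-1*, 110-*, 111-*
[col 2] -1-0, -11-, 1--1, 1-1-, 11--
Prime implicants: -001, -1-0, -11-, 0-00, 000-, 1--1, 1-1-, 11--

NONE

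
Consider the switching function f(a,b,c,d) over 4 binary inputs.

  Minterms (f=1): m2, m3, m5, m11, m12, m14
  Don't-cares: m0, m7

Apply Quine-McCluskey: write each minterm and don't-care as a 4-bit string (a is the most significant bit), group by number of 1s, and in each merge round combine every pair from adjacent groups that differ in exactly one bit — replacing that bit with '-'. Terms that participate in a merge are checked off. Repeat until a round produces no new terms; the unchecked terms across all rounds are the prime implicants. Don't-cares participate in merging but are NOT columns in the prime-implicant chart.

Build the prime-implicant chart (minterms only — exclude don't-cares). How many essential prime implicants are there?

[col 0] 0000*, 0010*, 0011*, 0101*, 0111*, 1011*, 1100*, 1110*
[col 1] -011, 0-11, 00-0, 001-, 01-1, 11-0
Prime implicants: -011, 0-11, 00-0, 001-, 01-1, 11-0
PI chart (minterm → PIs covering it):
  2 | 00-0,001-
  3 | -011,0-11,001-
  5 | 01-1  (sole → essential)
  11 | -011  (sole → essential)
  12 | 11-0  (sole → essential)
  14 | 11-0  (sole → essential)
Essential prime implicants: -011, 01-1, 11-0

3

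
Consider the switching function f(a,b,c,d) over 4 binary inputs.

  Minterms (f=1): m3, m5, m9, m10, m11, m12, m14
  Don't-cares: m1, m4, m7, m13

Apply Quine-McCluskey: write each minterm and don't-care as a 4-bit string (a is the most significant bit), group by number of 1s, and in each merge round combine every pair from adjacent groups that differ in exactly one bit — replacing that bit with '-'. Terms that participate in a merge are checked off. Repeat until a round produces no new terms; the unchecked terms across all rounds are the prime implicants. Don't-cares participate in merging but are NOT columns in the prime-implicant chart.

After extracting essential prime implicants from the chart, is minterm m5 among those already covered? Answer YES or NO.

size-2^0 implicants → 0001(✓)  0011(✓)  0100(✓)  0101(✓)  0111(✓)  1001(✓)  1010(✓)  1011(✓)  1100(✓)  1101(✓)  1110(✓)
size-2^1 implicants → -001(✓)  -011(✓)  -100(✓)  -101(✓)  0-01(✓)  0-11(✓)  00-1(✓)  01-1(✓)  010-(✓)  1-01(✓)  1-10  10-1(✓)  101-  11-0  110-(✓)
size-2^2 implicants → --01  -0-1  -10-  0--1
Unchecked terms (primes): --01, -0-1, -10-, 0--1, 1-10, 101-, 11-0
Minterm coverage:
  m3 ⊆ -0-1,0--1
  m5 ⊆ --01,-10-,0--1
  m9 ⊆ --01,-0-1
  m10 ⊆ 1-10,101-
  m11 ⊆ -0-1,101-
  m12 ⊆ -10-,11-0
  m14 ⊆ 1-10,11-0
(no essential prime implicants)

NO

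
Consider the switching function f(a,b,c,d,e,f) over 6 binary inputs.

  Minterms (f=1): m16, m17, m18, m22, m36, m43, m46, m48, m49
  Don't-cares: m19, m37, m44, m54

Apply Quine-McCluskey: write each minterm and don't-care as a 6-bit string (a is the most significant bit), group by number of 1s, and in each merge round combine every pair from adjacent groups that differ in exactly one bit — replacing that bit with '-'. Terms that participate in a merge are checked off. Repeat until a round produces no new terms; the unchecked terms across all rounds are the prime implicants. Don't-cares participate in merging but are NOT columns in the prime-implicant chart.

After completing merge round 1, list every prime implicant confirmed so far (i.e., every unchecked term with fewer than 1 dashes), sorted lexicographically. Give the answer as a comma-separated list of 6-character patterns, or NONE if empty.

101011

[col 0] 010000*, 010001*, 010010*, 010011*, 010110*, 100100*, 100101*, 101011, 101100*, 101110*, 110000*, 110001*, 110110*
[col 1] -10000*, -10001*, -10110, 010-10, 0100-0*, 0100-1*, 01000-*, 01001-*, 10-100, 10010-, 1011-0, 11000-*
[col 2] -1000-, 0100--
Prime implicants: -1000-, -10110, 010-10, 0100--, 10-100, 10010-, 101011, 1011-0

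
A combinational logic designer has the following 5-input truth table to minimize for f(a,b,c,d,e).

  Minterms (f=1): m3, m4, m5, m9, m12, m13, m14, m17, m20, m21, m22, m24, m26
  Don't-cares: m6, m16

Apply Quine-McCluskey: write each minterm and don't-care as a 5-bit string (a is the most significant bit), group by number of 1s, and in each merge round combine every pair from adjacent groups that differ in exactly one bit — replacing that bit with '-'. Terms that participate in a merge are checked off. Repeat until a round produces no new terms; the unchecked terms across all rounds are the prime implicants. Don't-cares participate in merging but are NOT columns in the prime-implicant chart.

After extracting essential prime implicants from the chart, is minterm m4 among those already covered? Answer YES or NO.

size-2^0 implicants → 00011  00100(✓)  00101(✓)  00110(✓)  01001(✓)  01100(✓)  01101(✓)  01110(✓)  10000(✓)  10001(✓)  10100(✓)  10101(✓)  10110(✓)  11000(✓)  11010(✓)
size-2^1 implicants → -0100(✓)  -0101(✓)  -0110(✓)  0-100(✓)  0-101(✓)  0-110(✓)  001-0(✓)  0010-(✓)  01-01  011-0(✓)  0110-(✓)  1-000  10-00(✓)  10-01(✓)  1000-(✓)  101-0(✓)  1010-(✓)  110-0
size-2^2 implicants → -01-0  -010-  0-1-0  0-10-  10-0-
Unchecked terms (primes): -01-0, -010-, 0-1-0, 0-10-, 00011, 01-01, 1-000, 10-0-, 110-0
Minterm coverage:
  m3 ⊆ 00011 [E]
  m4 ⊆ -01-0,-010-,0-1-0,0-10-
  m5 ⊆ -010-,0-10-
  m9 ⊆ 01-01 [E]
  m12 ⊆ 0-1-0,0-10-
  m13 ⊆ 0-10-,01-01
  m14 ⊆ 0-1-0 [E]
  m17 ⊆ 10-0- [E]
  m20 ⊆ -01-0,-010-,10-0-
  m21 ⊆ -010-,10-0-
  m22 ⊆ -01-0 [E]
  m24 ⊆ 1-000,110-0
  m26 ⊆ 110-0 [E]
E = {-01-0, 0-1-0, 00011, 01-01, 10-0-, 110-0}

YES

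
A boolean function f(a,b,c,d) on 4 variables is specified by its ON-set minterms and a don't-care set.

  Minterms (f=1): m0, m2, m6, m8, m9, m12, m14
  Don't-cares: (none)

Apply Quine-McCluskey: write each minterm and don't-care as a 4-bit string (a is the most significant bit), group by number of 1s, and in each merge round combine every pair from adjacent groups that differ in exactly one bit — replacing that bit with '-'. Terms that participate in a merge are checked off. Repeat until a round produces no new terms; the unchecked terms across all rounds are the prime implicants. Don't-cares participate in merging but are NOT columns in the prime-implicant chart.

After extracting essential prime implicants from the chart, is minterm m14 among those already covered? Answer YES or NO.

NO

Round 0: 0000✓ 0010✓ 0110✓ 1000✓ 1001✓ 1100✓ 1110✓
Round 1: -000 -110 0-10 00-0 1-00 100- 11-0
PIs = {-000, -110, 0-10, 00-0, 1-00, 100-, 11-0}
Coverage chart:
  m0: -000,00-0
  m2: 0-10,00-0
  m6: -110,0-10
  m8: -000,1-00,100-
  m9: 100- ←essential
  m12: 1-00,11-0
  m14: -110,11-0
Essential: 100-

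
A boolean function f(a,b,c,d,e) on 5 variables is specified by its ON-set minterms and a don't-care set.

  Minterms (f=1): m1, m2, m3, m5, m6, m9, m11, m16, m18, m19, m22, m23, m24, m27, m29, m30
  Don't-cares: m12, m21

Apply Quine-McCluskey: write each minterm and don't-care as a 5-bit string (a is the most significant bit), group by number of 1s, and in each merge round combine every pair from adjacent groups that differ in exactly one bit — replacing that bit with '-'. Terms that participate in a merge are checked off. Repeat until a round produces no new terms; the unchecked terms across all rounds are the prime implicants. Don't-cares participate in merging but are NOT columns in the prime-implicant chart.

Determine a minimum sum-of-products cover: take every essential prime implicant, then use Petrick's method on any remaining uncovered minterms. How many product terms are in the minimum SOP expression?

[col 0] 00001*, 00010*, 00011*, 00101*, 00110*, 01001*, 01011*, 01100, 10000*, 10010*, 10011*, 10101*, 10110*, 10111*, 11000*, 11011*, 11101*, 11110*
[col 1] -0010*, -0011*, -0101, -0110*, -1011*, 0-001*, 0-011*, 00-01, 00-10*, 000-1*, 0001-*, 010-1*, 1-000, 1-011*, 1-101, 1-110, 10-10*, 10-11*, 100-0, 1001-*, 101-1, 1011-*
[col 2] --011, -0-10, -001-, 0-0-1, 10-1-
Prime implicants: --011, -0-10, -001-, -0101, 0-0-1, 00-01, 01100, 1-000, 1-101, 1-110, 10-1-, 100-0, 101-1
PI chart (minterm → PIs covering it):
  1 | 0-0-1,00-01
  2 | -0-10,-001-
  3 | --011,-001-,0-0-1
  5 | -0101,00-01
  6 | -0-10  (sole → essential)
  9 | 0-0-1  (sole → essential)
  11 | --011,0-0-1
  16 | 1-000,100-0
  18 | -0-10,-001-,10-1-,100-0
  19 | --011,-001-,10-1-
  22 | -0-10,1-110,10-1-
  23 | 10-1-,101-1
  24 | 1-000  (sole → essential)
  27 | --011  (sole → essential)
  29 | 1-101  (sole → essential)
  30 | 1-110  (sole → essential)
Essential prime implicants: --011, -0-10, 0-0-1, 1-000, 1-101, 1-110
Petrick residual → -0101, 10-1-
Minimum SOP uses 8 PIs: c'de + b'de' + b'cd'e + a'c'e + ac'd'e' + acd'e + acde' + ab'd

8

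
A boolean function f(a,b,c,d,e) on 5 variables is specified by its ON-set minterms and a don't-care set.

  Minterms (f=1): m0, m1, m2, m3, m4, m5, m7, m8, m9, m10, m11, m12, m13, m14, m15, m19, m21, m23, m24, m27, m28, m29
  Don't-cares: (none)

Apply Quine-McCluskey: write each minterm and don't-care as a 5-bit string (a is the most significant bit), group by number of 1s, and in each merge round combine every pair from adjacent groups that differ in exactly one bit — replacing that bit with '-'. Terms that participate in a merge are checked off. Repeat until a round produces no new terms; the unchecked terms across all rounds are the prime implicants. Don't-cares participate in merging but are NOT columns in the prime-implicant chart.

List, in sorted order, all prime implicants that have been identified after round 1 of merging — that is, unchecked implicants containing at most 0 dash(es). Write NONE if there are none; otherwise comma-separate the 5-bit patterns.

Round 0: 00000✓ 00001✓ 00010✓ 00011✓ 00100✓ 00101✓ 00111✓ 01000✓ 01001✓ 01010✓ 01011✓ 01100✓ 01101✓ 01110✓ 01111✓ 10011✓ 10101✓ 10111✓ 11000✓ 11011✓ 11100✓ 11101✓
Round 1: -0011✓ -0101✓ -0111✓ -1000✓ -1011✓ -1100✓ -1101✓ 0-000✓ 0-001✓ 0-010✓ 0-011✓ 0-100✓ 0-101✓ 0-111✓ 00-00✓ 00-01✓ 00-11✓ 000-0✓ 000-1✓ 0000-✓ 0001-✓ 001-1✓ 0010-✓ 01-00✓ 01-01✓ 01-10✓ 01-11✓ 010-0✓ 010-1✓ 0100-✓ 0101-✓ 011-0✓ 011-1✓ 0110-✓ 0111-✓ 1-011✓ 1-101✓ 10-11✓ 101-1✓ 11-00✓ 1110-✓
Round 2: --011 --101 -0-11 -01-1 -1-00 -110- 0--00✓ 0--01✓ 0--11✓ 0-0-0✓ 0-0-1✓ 0-00-✓ 0-01-✓ 0-1-1✓ 0-10-✓ 00--1✓ 00-0-✓ 000--✓ 01--0✓ 01--1✓ 01-0-✓ 01-1-✓ 010--✓ 011--✓
Round 3: 0---1 0--0- 0-0-- 01---
PIs = {--011, --101, -0-11, -01-1, -1-00, -110-, 0---1, 0--0-, 0-0--, 01---}

NONE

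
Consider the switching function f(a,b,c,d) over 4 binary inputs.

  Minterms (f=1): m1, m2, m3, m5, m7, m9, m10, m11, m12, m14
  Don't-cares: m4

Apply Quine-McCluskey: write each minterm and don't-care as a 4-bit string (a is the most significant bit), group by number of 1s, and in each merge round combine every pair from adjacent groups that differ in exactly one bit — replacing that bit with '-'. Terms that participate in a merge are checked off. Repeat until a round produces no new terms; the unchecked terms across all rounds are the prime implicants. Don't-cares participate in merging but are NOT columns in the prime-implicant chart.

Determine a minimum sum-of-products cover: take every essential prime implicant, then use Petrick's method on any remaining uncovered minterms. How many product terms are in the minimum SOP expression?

Round 0: 0001✓ 0010✓ 0011✓ 0100✓ 0101✓ 0111✓ 1001✓ 1010✓ 1011✓ 1100✓ 1110✓
Round 1: -001✓ -010✓ -011✓ -100 0-01✓ 0-11✓ 00-1✓ 001-✓ 01-1✓ 010- 1-10 10-1✓ 101-✓ 11-0
Round 2: -0-1 -01- 0--1
PIs = {-0-1, -01-, -100, 0--1, 010-, 1-10, 11-0}
Coverage chart:
  m1: -0-1,0--1
  m2: -01- ←essential
  m3: -0-1,-01-,0--1
  m5: 0--1,010-
  m7: 0--1 ←essential
  m9: -0-1 ←essential
  m10: -01-,1-10
  m11: -0-1,-01-
  m12: -100,11-0
  m14: 1-10,11-0
Essential: -0-1, -01-, 0--1
Petrick residual → 11-0
Min cover (4 terms): b'd + b'c + a'd + abd'

4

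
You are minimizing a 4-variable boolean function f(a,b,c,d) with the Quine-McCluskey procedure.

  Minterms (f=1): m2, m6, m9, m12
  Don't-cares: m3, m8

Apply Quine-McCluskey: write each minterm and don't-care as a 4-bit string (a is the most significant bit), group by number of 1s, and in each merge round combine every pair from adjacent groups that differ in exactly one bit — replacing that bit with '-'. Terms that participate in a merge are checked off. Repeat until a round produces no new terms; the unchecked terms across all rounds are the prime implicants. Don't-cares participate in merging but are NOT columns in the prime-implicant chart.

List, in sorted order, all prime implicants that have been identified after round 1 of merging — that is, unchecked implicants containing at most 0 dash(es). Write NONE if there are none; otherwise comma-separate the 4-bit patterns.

[col 0] 0010*, 0011*, 0110*, 1000*, 1001*, 1100*
[col 1] 0-10, 001-, 1-00, 100-
Prime implicants: 0-10, 001-, 1-00, 100-

NONE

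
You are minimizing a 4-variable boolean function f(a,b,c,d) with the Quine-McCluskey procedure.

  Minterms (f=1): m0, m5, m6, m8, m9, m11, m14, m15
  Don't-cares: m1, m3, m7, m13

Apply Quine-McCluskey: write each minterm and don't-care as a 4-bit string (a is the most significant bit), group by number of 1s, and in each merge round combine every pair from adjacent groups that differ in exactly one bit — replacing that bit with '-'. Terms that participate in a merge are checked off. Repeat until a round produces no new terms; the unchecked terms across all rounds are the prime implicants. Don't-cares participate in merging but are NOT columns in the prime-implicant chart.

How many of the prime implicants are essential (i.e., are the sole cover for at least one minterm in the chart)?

3

[col 0] 0000*, 0001*, 0011*, 0101*, 0110*, 0111*, 1000*, 1001*, 1011*, 1101*, 1110*, 1111*
[col 1] -000*, -001*, -011*, -101*, -110*, -111*, 0-01*, 0-11*, 00-1*, 000-*, 01-1*, 011-*, 1-01*, 1-11*, 10-1*, 100-*, 11-1*, 111-*
[col 2] --01*, --11*, -0-1*, -00-, -1-1*, -11-, 0--1*, 1--1*
[col 3] ---1
Prime implicants: ---1, -00-, -11-
PI chart (minterm → PIs covering it):
  0 | -00-  (sole → essential)
  5 | ---1  (sole → essential)
  6 | -11-  (sole → essential)
  8 | -00-  (sole → essential)
  9 | ---1,-00-
  11 | ---1  (sole → essential)
  14 | -11-  (sole → essential)
  15 | ---1,-11-
Essential prime implicants: ---1, -00-, -11-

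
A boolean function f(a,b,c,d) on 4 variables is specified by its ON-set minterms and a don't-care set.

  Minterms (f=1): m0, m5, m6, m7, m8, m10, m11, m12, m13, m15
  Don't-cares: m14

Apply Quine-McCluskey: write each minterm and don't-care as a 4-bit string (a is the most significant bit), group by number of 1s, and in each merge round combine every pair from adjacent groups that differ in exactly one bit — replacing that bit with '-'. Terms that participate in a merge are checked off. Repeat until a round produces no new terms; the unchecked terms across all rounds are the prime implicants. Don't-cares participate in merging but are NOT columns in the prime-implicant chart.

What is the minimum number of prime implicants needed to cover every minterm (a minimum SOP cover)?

5

size-2^0 implicants → 0000(✓)  0101(✓)  0110(✓)  0111(✓)  1000(✓)  1010(✓)  1011(✓)  1100(✓)  1101(✓)  1110(✓)  1111(✓)
size-2^1 implicants → -000  -101(✓)  -110(✓)  -111(✓)  01-1(✓)  011-(✓)  1-00(✓)  1-10(✓)  1-11(✓)  10-0(✓)  101-(✓)  11-0(✓)  11-1(✓)  110-(✓)  111-(✓)
size-2^2 implicants → -1-1  -11-  1--0  1-1-  11--
Unchecked terms (primes): -000, -1-1, -11-, 1--0, 1-1-, 11--
Minterm coverage:
  m0 ⊆ -000 [E]
  m5 ⊆ -1-1 [E]
  m6 ⊆ -11- [E]
  m7 ⊆ -1-1,-11-
  m8 ⊆ -000,1--0
  m10 ⊆ 1--0,1-1-
  m11 ⊆ 1-1- [E]
  m12 ⊆ 1--0,11--
  m13 ⊆ -1-1,11--
  m15 ⊆ -1-1,-11-,1-1-,11--
E = {-000, -1-1, -11-, 1-1-}
Petrick residual → 1--0
Cover = b'c'd' + bd + bc + ad' + ac  |cover|=5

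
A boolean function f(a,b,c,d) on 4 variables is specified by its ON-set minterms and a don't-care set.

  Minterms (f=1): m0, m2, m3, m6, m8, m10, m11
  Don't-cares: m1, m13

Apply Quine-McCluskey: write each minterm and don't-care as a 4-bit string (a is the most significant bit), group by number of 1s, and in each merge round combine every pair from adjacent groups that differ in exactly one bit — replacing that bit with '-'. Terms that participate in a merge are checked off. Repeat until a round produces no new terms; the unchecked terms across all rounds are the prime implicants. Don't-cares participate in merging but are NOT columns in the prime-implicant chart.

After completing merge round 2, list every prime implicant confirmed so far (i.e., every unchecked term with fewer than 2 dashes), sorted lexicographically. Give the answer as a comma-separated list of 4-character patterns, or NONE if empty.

[col 0] 0000*, 0001*, 0010*, 0011*, 0110*, 1000*, 1010*, 1011*, 1101
[col 1] -000*, -010*, -011*, 0-10, 00-0*, 00-1*, 000-*, 001-*, 10-0*, 101-*
[col 2] -0-0, -01-, 00--
Prime implicants: -0-0, -01-, 0-10, 00--, 1101

0-10, 1101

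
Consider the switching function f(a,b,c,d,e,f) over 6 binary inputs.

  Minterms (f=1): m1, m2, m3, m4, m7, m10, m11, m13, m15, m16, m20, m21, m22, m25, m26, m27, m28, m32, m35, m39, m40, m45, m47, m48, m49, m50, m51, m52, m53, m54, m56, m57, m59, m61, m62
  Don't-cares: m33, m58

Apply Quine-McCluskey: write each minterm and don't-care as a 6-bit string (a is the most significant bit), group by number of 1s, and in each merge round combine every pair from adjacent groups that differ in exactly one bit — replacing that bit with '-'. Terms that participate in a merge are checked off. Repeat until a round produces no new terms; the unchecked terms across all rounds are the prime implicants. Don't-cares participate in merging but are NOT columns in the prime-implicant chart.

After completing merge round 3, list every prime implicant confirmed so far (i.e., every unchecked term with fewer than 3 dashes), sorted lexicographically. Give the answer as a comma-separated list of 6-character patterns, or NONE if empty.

-0-111, -00-11, -000-1, -011-1, -10-00, -101-0, -1010-, -110-1, -1101-, 0-0100, 0-101-, 00--11, 00-01-, 01-100, 1--000, 1-00-1, 1-000-, 1-1101, 11--01, 11--10, 110--0, 110-0-

Round 0: 000001✓ 000010✓ 000011✓ 000100✓ 000111✓ 001010✓ 001011✓ 001101✓ 001111✓ 010000✓ 010100✓ 010101✓ 010110✓ 011001✓ 011010✓ 011011✓ 011100✓ 100000✓ 100001✓ 100011✓ 100111✓ 101000✓ 101101✓ 101111✓ 110000✓ 110001✓ 110010✓ 110011✓ 110100✓ 110101✓ 110110✓ 111000✓ 111001✓ 111010✓ 111011✓ 111101✓ 111110✓
Round 1: -00001✓ -00011✓ -00111✓ -01101✓ -01111✓ -10000✓ -10100✓ -10101✓ -10110✓ -11001✓ -11010✓ -11011✓ 0-0100 0-1010✓ 0-1011✓ 00-010✓ 00-011✓ 00-111✓ 000-11✓ 0000-1✓ 00001-✓ 001-11✓ 00101-✓ 0011-1✓ 01-100 010-00✓ 0101-0✓ 01010-✓ 0110-1✓ 01101-✓ 1-0000✓ 1-0001✓ 1-0011✓ 1-1000✓ 1-1101 10-000✓ 10-111✓ 100-11✓ 1000-1✓ 10000-✓ 1011-1✓ 11-000✓ 11-001✓ 11-010✓ 11-011✓ 11-101✓ 11-110✓ 110-00✓ 110-01✓ 110-10✓ 1100-0✓ 1100-1✓ 11000-✓ 11001-✓ 1101-0✓ 11010-✓ 111-01✓ 111-10✓ 1110-0✓ 1110-1✓ 11100-✓ 11101-✓
Round 2: -0-111 -00-11 -000-1 -011-1 -10-00 -101-0 -1010- -110-1 -1101- 0-101- 00--11 00-01- 1--000 1-00-1 1-000- 11--01 11--10 11-0-0✓ 11-0-1✓ 11-00-✓ 11-01-✓ 110--0 110-0- 1100--✓ 1110--✓
Round 3: 11-0--
PIs = {-0-111, -00-11, -000-1, -011-1, -10-00, -101-0, -1010-, -110-1, -1101-, 0-0100, 0-101-, 00--11, 00-01-, 01-100, 1--000, 1-00-1, 1-000-, 1-1101, 11--01, 11--10, 11-0--, 110--0, 110-0-}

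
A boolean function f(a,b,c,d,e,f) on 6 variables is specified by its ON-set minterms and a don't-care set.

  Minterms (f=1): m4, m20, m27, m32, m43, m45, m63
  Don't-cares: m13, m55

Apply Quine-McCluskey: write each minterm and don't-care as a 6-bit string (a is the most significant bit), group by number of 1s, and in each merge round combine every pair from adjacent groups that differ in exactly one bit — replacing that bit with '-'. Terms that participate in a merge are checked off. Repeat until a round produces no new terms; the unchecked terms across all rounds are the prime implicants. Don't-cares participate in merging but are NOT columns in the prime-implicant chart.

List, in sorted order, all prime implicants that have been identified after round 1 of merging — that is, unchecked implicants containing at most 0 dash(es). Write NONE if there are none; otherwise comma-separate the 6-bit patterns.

011011, 100000, 101011

[col 0] 000100*, 001101*, 010100*, 011011, 100000, 101011, 101101*, 110111*, 111111*
[col 1] -01101, 0-0100, 11-111
Prime implicants: -01101, 0-0100, 011011, 100000, 101011, 11-111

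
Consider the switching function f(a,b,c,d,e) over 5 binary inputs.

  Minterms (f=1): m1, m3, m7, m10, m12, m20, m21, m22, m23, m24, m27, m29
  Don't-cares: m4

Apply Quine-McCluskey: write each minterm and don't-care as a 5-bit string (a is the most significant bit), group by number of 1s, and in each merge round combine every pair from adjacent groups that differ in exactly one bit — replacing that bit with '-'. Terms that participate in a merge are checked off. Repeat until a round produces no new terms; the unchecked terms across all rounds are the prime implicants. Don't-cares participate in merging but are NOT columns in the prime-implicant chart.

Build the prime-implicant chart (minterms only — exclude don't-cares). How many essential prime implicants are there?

7

Round 0: 00001✓ 00011✓ 00100✓ 00111✓ 01010 01100✓ 10100✓ 10101✓ 10110✓ 10111✓ 11000 11011 11101✓
Round 1: -0100 -0111 0-100 00-11 000-1 1-101 101-0✓ 101-1✓ 1010-✓ 1011-✓
Round 2: 101--
PIs = {-0100, -0111, 0-100, 00-11, 000-1, 01010, 1-101, 101--, 11000, 11011}
Coverage chart:
  m1: 000-1 ←essential
  m3: 00-11,000-1
  m7: -0111,00-11
  m10: 01010 ←essential
  m12: 0-100 ←essential
  m20: -0100,101--
  m21: 1-101,101--
  m22: 101-- ←essential
  m23: -0111,101--
  m24: 11000 ←essential
  m27: 11011 ←essential
  m29: 1-101 ←essential
Essential: 0-100, 000-1, 01010, 1-101, 101--, 11000, 11011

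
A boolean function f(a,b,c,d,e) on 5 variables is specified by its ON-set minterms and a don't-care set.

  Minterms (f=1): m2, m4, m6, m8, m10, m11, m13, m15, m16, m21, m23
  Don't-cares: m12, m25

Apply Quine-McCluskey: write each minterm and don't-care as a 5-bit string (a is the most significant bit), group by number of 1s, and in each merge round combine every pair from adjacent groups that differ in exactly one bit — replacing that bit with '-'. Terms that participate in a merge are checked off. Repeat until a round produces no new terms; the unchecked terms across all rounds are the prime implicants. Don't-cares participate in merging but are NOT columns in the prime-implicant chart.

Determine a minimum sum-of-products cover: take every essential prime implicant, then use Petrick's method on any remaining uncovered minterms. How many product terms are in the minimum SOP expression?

7

Round 0: 00010✓ 00100✓ 00110✓ 01000✓ 01010✓ 01011✓ 01100✓ 01101✓ 01111✓ 10000 10101✓ 10111✓ 11001
Round 1: 0-010 0-100 00-10 001-0 01-00 01-11 010-0 0101- 011-1 0110- 101-1
PIs = {0-010, 0-100, 00-10, 001-0, 01-00, 01-11, 010-0, 0101-, 011-1, 0110-, 10000, 101-1, 11001}
Coverage chart:
  m2: 0-010,00-10
  m4: 0-100,001-0
  m6: 00-10,001-0
  m8: 01-00,010-0
  m10: 0-010,010-0,0101-
  m11: 01-11,0101-
  m13: 011-1,0110-
  m15: 01-11,011-1
  m16: 10000 ←essential
  m21: 101-1 ←essential
  m23: 101-1 ←essential
Essential: 10000, 101-1
Petrick residual → 0-010, 001-0, 01-00, 01-11, 011-1
Min cover (7 terms): a'c'de' + a'b'ce' + a'bd'e' + a'bde + a'bce + ab'c'd'e' + ab'ce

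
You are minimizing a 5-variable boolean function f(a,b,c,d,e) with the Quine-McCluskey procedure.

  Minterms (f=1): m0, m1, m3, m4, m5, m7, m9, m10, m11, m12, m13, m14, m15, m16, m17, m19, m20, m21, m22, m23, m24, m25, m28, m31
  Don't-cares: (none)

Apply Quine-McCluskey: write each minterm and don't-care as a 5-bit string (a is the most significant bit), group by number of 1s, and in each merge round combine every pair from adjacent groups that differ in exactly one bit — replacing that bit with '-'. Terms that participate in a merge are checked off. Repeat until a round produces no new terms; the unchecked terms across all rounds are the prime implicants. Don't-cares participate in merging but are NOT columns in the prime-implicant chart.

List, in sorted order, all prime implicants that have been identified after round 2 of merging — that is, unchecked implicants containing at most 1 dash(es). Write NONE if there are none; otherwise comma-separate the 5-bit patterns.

Round 0: 00000✓ 00001✓ 00011✓ 00100✓ 00101✓ 00111✓ 01001✓ 01010✓ 01011✓ 01100✓ 01101✓ 01110✓ 01111✓ 10000✓ 10001✓ 10011✓ 10100✓ 10101✓ 10110✓ 10111✓ 11000✓ 11001✓ 11100✓ 11111✓
Round 1: -0000✓ -0001✓ -0011✓ -0100✓ -0101✓ -0111✓ -1001✓ -1100✓ -1111✓ 0-001✓ 0-011✓ 0-100✓ 0-101✓ 0-111✓ 00-00✓ 00-01✓ 00-11✓ 000-1✓ 0000-✓ 001-1✓ 0010-✓ 01-01✓ 01-10✓ 01-11✓ 010-1✓ 0101-✓ 011-0✓ 011-1✓ 0110-✓ 0111-✓ 1-000✓ 1-001✓ 1-100✓ 1-111✓ 10-00✓ 10-01✓ 10-11✓ 100-1✓ 1000-✓ 101-0✓ 101-1✓ 1010-✓ 1011-✓ 11-00✓ 1100-✓
Round 2: --001 --100 --111 -0-00✓ -0-01✓ -0-11✓ -00-1✓ -000-✓ -01-1✓ -010-✓ 0--01✓ 0--11✓ 0-0-1✓ 0-1-1✓ 0-10- 00--1✓ 00-0-✓ 01--1✓ 01-1- 011-- 1--00 1-00- 10--1✓ 10-0-✓ 101--
Round 3: -0--1 -0-0- 0---1
PIs = {--001, --100, --111, -0--1, -0-0-, 0---1, 0-10-, 01-1-, 011--, 1--00, 1-00-, 101--}

NONE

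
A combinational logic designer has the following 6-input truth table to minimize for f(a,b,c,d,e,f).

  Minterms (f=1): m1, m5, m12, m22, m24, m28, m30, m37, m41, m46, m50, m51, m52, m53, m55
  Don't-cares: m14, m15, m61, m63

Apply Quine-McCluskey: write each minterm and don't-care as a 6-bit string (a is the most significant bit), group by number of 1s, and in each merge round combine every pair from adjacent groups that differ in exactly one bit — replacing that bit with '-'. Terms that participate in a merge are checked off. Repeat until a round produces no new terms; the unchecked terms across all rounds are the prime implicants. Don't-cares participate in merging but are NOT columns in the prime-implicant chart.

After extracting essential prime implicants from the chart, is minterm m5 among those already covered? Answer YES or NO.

YES

[col 0] 000001*, 000101*, 001100*, 001110*, 001111*, 010110*, 011000*, 011100*, 011110*, 100101*, 101001, 101110*, 110010*, 110011*, 110100*, 110101*, 110111*, 111101*, 111111*
[col 1] -00101, -01110, 0-1100*, 0-1110*, 000-01, 0011-0*, 00111-, 01-110, 011-00, 0111-0*, 1-0101, 11-101*, 11-111*, 110-11, 11001-, 1101-1*, 11010-, 1111-1*
[col 2] 0-11-0, 11-1-1
Prime implicants: -00101, -01110, 0-11-0, 000-01, 00111-, 01-110, 011-00, 1-0101, 101001, 11-1-1, 110-11, 11001-, 11010-
PI chart (minterm → PIs covering it):
  1 | 000-01  (sole → essential)
  5 | -00101,000-01
  12 | 0-11-0  (sole → essential)
  22 | 01-110  (sole → essential)
  24 | 011-00  (sole → essential)
  28 | 0-11-0,011-00
  30 | 0-11-0,01-110
  37 | -00101,1-0101
  41 | 101001  (sole → essential)
  46 | -01110  (sole → essential)
  50 | 11001-  (sole → essential)
  51 | 110-11,11001-
  52 | 11010-  (sole → essential)
  53 | 1-0101,11-1-1,11010-
  55 | 11-1-1,110-11
Essential prime implicants: -01110, 0-11-0, 000-01, 01-110, 011-00, 101001, 11001-, 11010-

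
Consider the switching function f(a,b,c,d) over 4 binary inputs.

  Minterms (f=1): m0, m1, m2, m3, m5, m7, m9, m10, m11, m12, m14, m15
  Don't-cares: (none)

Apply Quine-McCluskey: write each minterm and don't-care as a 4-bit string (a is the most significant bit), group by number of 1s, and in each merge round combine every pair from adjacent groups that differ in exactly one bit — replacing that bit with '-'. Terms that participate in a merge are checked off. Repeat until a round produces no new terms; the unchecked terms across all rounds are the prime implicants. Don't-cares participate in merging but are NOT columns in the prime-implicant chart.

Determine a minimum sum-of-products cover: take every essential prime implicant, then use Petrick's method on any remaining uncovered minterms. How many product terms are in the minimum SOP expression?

size-2^0 implicants → 0000(✓)  0001(✓)  0010(✓)  0011(✓)  0101(✓)  0111(✓)  1001(✓)  1010(✓)  1011(✓)  1100(✓)  1110(✓)  1111(✓)
size-2^1 implicants → -001(✓)  -010(✓)  -011(✓)  -111(✓)  0-01(✓)  0-11(✓)  00-0(✓)  00-1(✓)  000-(✓)  001-(✓)  01-1(✓)  1-10(✓)  1-11(✓)  10-1(✓)  101-(✓)  11-0  111-(✓)
size-2^2 implicants → --11  -0-1  -01-  0--1  00--  1-1-
Unchecked terms (primes): --11, -0-1, -01-, 0--1, 00--, 1-1-, 11-0
Minterm coverage:
  m0 ⊆ 00-- [E]
  m1 ⊆ -0-1,0--1,00--
  m2 ⊆ -01-,00--
  m3 ⊆ --11,-0-1,-01-,0--1,00--
  m5 ⊆ 0--1 [E]
  m7 ⊆ --11,0--1
  m9 ⊆ -0-1 [E]
  m10 ⊆ -01-,1-1-
  m11 ⊆ --11,-0-1,-01-,1-1-
  m12 ⊆ 11-0 [E]
  m14 ⊆ 1-1-,11-0
  m15 ⊆ --11,1-1-
E = {-0-1, 0--1, 00--, 11-0}
Petrick residual → 1-1-
Cover = b'd + a'd + a'b' + ac + abd'  |cover|=5

5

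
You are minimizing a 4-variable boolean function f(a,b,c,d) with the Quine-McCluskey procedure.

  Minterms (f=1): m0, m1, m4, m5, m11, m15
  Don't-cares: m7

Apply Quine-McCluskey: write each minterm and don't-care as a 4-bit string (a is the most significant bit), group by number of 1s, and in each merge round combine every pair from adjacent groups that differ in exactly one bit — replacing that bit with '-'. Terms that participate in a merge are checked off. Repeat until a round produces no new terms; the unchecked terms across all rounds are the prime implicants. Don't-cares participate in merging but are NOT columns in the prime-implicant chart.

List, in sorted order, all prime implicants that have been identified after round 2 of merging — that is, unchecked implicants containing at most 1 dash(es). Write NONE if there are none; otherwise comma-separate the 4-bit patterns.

-111, 01-1, 1-11

Round 0: 0000✓ 0001✓ 0100✓ 0101✓ 0111✓ 1011✓ 1111✓
Round 1: -111 0-00✓ 0-01✓ 000-✓ 01-1 010-✓ 1-11
Round 2: 0-0-
PIs = {-111, 0-0-, 01-1, 1-11}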